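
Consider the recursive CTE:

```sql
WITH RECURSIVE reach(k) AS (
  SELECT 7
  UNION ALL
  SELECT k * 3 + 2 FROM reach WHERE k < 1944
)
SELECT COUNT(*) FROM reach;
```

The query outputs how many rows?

Base: k=7.
Iteration 1: 7 < 1944 holds -> k = 7 * 3 + 2 = 23.
Iteration 2: 23 < 1944 holds -> k = 23 * 3 + 2 = 71.
Iteration 3: 71 < 1944 holds -> k = 71 * 3 + 2 = 215.
Iteration 4: 215 < 1944 holds -> k = 215 * 3 + 2 = 647.
Iteration 5: 647 < 1944 holds -> k = 647 * 3 + 2 = 1943.
Iteration 6: 1943 < 1944 holds -> k = 1943 * 3 + 2 = 5831.
Iteration 7: 5831 < 1944 fails; recursion stops.
Total rows emitted: 7.

7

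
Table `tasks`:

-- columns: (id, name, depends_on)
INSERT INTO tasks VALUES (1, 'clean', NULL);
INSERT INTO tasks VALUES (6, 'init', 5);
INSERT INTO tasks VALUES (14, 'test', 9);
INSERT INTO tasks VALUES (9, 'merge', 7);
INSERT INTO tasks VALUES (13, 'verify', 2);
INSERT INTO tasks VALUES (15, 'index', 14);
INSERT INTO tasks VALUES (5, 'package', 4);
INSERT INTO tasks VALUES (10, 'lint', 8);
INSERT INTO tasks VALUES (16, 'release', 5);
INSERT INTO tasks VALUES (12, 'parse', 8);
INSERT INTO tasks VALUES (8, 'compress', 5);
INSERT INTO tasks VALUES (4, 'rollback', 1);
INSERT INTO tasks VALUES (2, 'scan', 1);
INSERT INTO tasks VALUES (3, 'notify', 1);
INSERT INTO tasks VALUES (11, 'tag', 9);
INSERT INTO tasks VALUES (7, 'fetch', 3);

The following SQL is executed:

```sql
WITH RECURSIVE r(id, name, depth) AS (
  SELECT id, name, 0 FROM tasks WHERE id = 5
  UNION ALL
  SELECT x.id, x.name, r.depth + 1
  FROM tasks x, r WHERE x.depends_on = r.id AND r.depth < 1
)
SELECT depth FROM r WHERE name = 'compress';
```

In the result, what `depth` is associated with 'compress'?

1

Base: id=5 (package) at depth 0.
Iteration 1: rows with depends_on in {5} -> init (id 6, depth 1), compress (id 8, depth 1), release (id 16, depth 1).
Iteration 2: depth < 1 fails for all current rows; recursion stops.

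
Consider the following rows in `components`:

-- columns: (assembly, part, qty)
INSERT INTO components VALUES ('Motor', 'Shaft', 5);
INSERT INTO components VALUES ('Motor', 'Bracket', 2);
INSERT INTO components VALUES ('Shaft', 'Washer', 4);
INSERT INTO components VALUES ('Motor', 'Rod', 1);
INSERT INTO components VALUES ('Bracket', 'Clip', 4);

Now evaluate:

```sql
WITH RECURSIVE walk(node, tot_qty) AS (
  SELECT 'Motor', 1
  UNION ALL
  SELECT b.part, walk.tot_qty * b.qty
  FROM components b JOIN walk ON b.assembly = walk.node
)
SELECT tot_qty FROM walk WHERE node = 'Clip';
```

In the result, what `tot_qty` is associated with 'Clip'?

Base: (Motor, tot_qty=1).
Iteration 1: components of {Motor} -> Bracket = 1*2 = 2, Rod = 1*1 = 1, Shaft = 1*5 = 5.
Iteration 2: components of {Bracket,Rod,Shaft} -> Clip = 2*4 = 8, Washer = 5*4 = 20.
Iteration 3: no further components; recursion stops.

8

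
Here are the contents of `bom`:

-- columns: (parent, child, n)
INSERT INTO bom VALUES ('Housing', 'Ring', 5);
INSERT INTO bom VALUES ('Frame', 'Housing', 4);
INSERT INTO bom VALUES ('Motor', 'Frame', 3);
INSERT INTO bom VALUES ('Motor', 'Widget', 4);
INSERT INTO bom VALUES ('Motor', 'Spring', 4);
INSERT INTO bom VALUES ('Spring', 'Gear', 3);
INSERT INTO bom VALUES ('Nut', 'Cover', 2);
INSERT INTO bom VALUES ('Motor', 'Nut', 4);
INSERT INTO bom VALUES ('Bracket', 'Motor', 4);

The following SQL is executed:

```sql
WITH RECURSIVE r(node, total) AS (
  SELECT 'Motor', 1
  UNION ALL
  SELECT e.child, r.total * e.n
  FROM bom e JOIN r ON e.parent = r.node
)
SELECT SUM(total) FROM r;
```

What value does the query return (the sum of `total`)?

Base: (Motor, total=1).
Iteration 1: components of {Motor} -> Frame = 1*3 = 3, Nut = 1*4 = 4, Spring = 1*4 = 4, Widget = 1*4 = 4.
Iteration 2: components of {Frame,Nut,Spring,Widget} -> Cover = 4*2 = 8, Gear = 4*3 = 12, Housing = 3*4 = 12.
Iteration 3: components of {Cover,Gear,Housing} -> Ring = 12*5 = 60.
Iteration 4: no further components; recursion stops.
SUM(total) = 1 + 3 + 4 + 4 + 4 + 12 + 12 + 8 + 60 = 108.

108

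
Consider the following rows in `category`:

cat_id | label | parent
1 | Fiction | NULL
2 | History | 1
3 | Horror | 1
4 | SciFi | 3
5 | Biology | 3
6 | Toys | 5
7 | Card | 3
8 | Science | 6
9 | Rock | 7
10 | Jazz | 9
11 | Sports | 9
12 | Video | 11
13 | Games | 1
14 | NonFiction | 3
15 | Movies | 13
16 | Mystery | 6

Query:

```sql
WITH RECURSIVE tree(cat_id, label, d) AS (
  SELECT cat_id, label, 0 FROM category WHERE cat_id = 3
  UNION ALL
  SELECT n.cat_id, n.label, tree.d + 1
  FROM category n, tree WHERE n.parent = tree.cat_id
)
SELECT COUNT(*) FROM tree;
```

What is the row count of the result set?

Base: cat_id=3 (Horror) at d 0.
Iteration 1: rows with parent in {3} -> SciFi (id 4, d 1), Biology (id 5, d 1), Card (id 7, d 1), NonFiction (id 14, d 1).
Iteration 2: rows with parent in {4,5,7,14} -> Toys (id 6, d 2), Rock (id 9, d 2).
Iteration 3: rows with parent in {6,9} -> Science (id 8, d 3), Jazz (id 10, d 3), Sports (id 11, d 3), Mystery (id 16, d 3).
Iteration 4: rows with parent in {8,10,11,16} -> Video (id 12, d 4).
Iteration 5: no rows with parent in {12}; recursion stops.
Total rows emitted: 12.

12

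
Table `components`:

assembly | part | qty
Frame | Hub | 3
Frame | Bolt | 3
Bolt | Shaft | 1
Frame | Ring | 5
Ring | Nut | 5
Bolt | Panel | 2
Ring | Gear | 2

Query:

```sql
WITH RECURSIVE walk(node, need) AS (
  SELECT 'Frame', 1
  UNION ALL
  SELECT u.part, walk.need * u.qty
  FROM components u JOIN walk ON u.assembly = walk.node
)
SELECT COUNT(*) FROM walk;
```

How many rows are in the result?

8

Base: (Frame, need=1).
Iteration 1: components of {Frame} -> Bolt = 1*3 = 3, Hub = 1*3 = 3, Ring = 1*5 = 5.
Iteration 2: components of {Bolt,Hub,Ring} -> Gear = 5*2 = 10, Nut = 5*5 = 25, Panel = 3*2 = 6, Shaft = 3*1 = 3.
Iteration 3: no further components; recursion stops.
Total rows emitted: 8.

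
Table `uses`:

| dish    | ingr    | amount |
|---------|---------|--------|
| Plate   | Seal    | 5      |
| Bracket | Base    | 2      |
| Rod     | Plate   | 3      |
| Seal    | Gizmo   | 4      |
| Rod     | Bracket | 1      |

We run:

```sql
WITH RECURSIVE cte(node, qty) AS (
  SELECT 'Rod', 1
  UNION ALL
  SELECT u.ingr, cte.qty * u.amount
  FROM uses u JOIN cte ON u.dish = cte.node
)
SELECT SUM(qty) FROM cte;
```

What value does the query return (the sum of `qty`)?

Base: (Rod, qty=1).
Iteration 1: components of {Rod} -> Bracket = 1*1 = 1, Plate = 1*3 = 3.
Iteration 2: components of {Bracket,Plate} -> Base = 1*2 = 2, Seal = 3*5 = 15.
Iteration 3: components of {Base,Seal} -> Gizmo = 15*4 = 60.
Iteration 4: no further components; recursion stops.
SUM(qty) = 1 + 1 + 3 + 2 + 15 + 60 = 82.

82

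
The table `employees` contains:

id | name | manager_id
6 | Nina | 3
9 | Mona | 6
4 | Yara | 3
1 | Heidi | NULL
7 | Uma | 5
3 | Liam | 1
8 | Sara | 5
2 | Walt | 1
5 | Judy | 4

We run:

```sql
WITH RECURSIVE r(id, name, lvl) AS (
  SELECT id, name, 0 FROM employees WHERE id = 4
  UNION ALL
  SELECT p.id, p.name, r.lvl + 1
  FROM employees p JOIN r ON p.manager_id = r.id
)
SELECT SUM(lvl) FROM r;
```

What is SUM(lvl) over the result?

5

Base: id=4 (Yara) at lvl 0.
Iteration 1: rows with manager_id in {4} -> Judy (id 5, lvl 1).
Iteration 2: rows with manager_id in {5} -> Uma (id 7, lvl 2), Sara (id 8, lvl 2).
Iteration 3: no rows with manager_id in {7,8}; recursion stops.
SUM(lvl) = 0 + 1 + 2 + 2 = 5.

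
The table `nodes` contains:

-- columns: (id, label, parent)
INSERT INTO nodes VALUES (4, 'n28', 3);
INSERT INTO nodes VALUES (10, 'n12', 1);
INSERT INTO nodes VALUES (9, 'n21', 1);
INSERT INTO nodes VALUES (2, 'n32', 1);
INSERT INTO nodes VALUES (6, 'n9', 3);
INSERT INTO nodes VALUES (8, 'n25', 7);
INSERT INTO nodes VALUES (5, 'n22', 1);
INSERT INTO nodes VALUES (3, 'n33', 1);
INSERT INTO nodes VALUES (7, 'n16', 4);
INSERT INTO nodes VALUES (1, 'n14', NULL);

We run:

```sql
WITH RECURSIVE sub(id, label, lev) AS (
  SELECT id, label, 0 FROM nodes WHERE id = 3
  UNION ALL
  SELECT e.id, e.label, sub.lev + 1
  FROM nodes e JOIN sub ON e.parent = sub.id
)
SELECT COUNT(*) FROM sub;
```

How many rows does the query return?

Base: id=3 (n33) at lev 0.
Iteration 1: rows with parent in {3} -> n28 (id 4, lev 1), n9 (id 6, lev 1).
Iteration 2: rows with parent in {4,6} -> n16 (id 7, lev 2).
Iteration 3: rows with parent in {7} -> n25 (id 8, lev 3).
Iteration 4: no rows with parent in {8}; recursion stops.
Total rows emitted: 5.

5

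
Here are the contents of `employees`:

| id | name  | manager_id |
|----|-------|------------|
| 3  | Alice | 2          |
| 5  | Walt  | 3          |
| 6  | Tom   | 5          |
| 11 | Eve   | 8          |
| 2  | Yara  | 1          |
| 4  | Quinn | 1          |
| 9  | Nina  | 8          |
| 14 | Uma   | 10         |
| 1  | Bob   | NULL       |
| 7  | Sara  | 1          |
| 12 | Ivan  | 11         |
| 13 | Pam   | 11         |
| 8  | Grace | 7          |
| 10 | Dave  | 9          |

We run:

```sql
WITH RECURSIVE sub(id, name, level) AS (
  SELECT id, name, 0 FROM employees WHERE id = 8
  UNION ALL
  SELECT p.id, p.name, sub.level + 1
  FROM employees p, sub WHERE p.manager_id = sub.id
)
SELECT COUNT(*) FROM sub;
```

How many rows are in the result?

7

Base: id=8 (Grace) at level 0.
Iteration 1: rows with manager_id in {8} -> Nina (id 9, level 1), Eve (id 11, level 1).
Iteration 2: rows with manager_id in {9,11} -> Dave (id 10, level 2), Ivan (id 12, level 2), Pam (id 13, level 2).
Iteration 3: rows with manager_id in {10,12,13} -> Uma (id 14, level 3).
Iteration 4: no rows with manager_id in {14}; recursion stops.
Total rows emitted: 7.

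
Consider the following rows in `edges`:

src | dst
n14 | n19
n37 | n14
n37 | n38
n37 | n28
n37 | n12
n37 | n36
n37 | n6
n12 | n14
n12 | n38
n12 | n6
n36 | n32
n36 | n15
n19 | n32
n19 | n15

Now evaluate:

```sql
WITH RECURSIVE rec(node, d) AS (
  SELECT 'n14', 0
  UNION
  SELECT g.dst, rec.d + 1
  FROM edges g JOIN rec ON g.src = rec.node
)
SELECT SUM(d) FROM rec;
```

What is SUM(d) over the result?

5

Base: (n14, d=0).
Iteration 1: edges from {n14} -> (n19, d=1).
Iteration 2: edges from {n19} -> (n15, d=2), (n32, d=2).
Iteration 3: no outgoing edges from {n15,n32}; recursion stops.
SUM(d) = 0 + 1 + 2 + 2 = 5.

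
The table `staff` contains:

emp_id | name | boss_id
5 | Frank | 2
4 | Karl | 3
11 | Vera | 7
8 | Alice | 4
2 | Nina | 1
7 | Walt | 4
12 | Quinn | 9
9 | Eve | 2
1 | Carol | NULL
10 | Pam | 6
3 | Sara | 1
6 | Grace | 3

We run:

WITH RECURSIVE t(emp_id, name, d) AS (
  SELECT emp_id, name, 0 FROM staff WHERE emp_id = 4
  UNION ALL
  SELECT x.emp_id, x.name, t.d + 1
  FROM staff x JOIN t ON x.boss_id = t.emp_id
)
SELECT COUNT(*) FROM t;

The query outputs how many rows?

4

Base: emp_id=4 (Karl) at d 0.
Iteration 1: rows with boss_id in {4} -> Walt (id 7, d 1), Alice (id 8, d 1).
Iteration 2: rows with boss_id in {7,8} -> Vera (id 11, d 2).
Iteration 3: no rows with boss_id in {11}; recursion stops.
Total rows emitted: 4.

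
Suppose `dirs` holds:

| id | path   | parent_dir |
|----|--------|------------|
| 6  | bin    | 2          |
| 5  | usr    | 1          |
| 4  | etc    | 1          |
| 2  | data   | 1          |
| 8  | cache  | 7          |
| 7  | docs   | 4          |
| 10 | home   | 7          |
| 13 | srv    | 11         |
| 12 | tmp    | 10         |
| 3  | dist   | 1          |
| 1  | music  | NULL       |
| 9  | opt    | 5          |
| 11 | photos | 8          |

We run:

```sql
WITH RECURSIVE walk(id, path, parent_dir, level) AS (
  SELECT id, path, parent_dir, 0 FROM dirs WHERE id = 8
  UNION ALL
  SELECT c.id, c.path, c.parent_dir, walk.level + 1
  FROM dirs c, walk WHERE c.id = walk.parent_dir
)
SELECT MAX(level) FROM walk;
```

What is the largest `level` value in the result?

3

Base: id=8 (cache), parent_dir=7, level 0.
Iteration 1: join on id=7 -> docs (id 7, parent_dir=4, level 1).
Iteration 2: join on id=4 -> etc (id 4, parent_dir=1, level 2).
Iteration 3: join on id=1 -> music (id 1, parent_dir=NULL, level 3).
Iteration 4: parent_dir is NULL; no match; recursion stops.
level values: 0, 1, 2, 3; the maximum is 3.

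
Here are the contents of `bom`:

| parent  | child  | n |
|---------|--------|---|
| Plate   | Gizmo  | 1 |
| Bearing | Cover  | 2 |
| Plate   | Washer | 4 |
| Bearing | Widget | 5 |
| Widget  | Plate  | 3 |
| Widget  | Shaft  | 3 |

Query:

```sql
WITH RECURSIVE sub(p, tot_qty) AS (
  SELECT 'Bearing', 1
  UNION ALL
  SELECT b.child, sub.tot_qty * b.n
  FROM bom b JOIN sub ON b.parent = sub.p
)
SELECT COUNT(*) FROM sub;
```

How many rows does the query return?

7

Base: (Bearing, tot_qty=1).
Iteration 1: components of {Bearing} -> Cover = 1*2 = 2, Widget = 1*5 = 5.
Iteration 2: components of {Cover,Widget} -> Plate = 5*3 = 15, Shaft = 5*3 = 15.
Iteration 3: components of {Plate,Shaft} -> Gizmo = 15*1 = 15, Washer = 15*4 = 60.
Iteration 4: no further components; recursion stops.
Total rows emitted: 7.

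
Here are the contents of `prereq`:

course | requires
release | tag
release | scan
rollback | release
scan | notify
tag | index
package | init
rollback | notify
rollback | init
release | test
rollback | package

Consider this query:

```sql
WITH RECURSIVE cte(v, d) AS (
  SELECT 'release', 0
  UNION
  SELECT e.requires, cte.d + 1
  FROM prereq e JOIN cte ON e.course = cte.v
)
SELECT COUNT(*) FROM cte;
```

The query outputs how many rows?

6

Base: (release, d=0).
Iteration 1: edges from {release} -> (scan, d=1), (tag, d=1), (test, d=1).
Iteration 2: edges from {scan,tag,test} -> (index, d=2), (notify, d=2).
Iteration 3: no outgoing edges from {index,notify}; recursion stops.
Total rows emitted: 6.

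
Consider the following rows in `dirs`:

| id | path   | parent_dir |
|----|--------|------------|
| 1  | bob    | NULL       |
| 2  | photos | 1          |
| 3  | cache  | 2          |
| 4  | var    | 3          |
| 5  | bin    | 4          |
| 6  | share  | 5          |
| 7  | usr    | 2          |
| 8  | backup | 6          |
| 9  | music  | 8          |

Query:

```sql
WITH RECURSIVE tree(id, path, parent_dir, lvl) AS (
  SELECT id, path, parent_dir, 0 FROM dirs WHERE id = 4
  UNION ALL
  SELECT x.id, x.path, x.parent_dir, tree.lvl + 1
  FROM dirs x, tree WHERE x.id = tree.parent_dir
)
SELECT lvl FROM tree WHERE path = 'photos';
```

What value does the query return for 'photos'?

2

Base: id=4 (var), parent_dir=3, lvl 0.
Iteration 1: join on id=3 -> cache (id 3, parent_dir=2, lvl 1).
Iteration 2: join on id=2 -> photos (id 2, parent_dir=1, lvl 2).
Iteration 3: join on id=1 -> bob (id 1, parent_dir=NULL, lvl 3).
Iteration 4: parent_dir is NULL; no match; recursion stops.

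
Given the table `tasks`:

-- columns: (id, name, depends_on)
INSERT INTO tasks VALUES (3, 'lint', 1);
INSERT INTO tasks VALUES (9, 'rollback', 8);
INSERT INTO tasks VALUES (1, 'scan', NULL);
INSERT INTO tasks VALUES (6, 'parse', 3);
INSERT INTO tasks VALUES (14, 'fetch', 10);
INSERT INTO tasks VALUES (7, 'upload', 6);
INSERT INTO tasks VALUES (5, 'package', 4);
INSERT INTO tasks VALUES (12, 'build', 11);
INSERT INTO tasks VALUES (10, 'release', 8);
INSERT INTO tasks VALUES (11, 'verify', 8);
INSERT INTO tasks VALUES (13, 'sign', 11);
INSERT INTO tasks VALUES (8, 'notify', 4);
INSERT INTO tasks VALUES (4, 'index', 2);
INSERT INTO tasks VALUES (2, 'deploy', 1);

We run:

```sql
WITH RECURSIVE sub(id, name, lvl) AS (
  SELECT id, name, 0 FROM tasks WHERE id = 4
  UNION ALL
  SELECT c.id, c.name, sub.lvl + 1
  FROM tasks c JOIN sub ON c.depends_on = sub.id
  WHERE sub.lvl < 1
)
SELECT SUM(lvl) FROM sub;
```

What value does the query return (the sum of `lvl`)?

Base: id=4 (index) at lvl 0.
Iteration 1: rows with depends_on in {4} -> package (id 5, lvl 1), notify (id 8, lvl 1).
Iteration 2: lvl < 1 fails for all current rows; recursion stops.
SUM(lvl) = 0 + 1 + 1 = 2.

2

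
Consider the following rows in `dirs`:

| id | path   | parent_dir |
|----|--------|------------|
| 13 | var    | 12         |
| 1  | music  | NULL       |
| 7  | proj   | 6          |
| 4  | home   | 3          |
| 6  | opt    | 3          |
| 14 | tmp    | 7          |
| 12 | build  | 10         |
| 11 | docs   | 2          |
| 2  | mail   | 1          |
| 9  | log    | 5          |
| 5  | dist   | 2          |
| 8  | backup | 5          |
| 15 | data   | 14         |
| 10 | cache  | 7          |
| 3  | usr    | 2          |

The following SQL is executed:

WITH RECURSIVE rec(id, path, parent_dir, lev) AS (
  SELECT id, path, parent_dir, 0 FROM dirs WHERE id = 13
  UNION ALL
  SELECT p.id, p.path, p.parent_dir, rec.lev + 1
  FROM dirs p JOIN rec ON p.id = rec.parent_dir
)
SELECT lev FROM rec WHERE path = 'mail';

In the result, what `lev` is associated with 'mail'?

6

Base: id=13 (var), parent_dir=12, lev 0.
Iteration 1: join on id=12 -> build (id 12, parent_dir=10, lev 1).
Iteration 2: join on id=10 -> cache (id 10, parent_dir=7, lev 2).
Iteration 3: join on id=7 -> proj (id 7, parent_dir=6, lev 3).
Iteration 4: join on id=6 -> opt (id 6, parent_dir=3, lev 4).
Iteration 5: join on id=3 -> usr (id 3, parent_dir=2, lev 5).
Iteration 6: join on id=2 -> mail (id 2, parent_dir=1, lev 6).
Iteration 7: join on id=1 -> music (id 1, parent_dir=NULL, lev 7).
Iteration 8: parent_dir is NULL; no match; recursion stops.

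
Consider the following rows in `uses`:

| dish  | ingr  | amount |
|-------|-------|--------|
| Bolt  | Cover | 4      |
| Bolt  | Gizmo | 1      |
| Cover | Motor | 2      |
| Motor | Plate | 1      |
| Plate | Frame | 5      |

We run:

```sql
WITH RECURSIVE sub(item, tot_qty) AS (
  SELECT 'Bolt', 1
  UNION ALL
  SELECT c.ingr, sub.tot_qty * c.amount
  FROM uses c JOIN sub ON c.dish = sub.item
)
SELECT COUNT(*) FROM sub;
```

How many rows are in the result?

Base: (Bolt, tot_qty=1).
Iteration 1: components of {Bolt} -> Cover = 1*4 = 4, Gizmo = 1*1 = 1.
Iteration 2: components of {Cover,Gizmo} -> Motor = 4*2 = 8.
Iteration 3: components of {Motor} -> Plate = 8*1 = 8.
Iteration 4: components of {Plate} -> Frame = 8*5 = 40.
Iteration 5: no further components; recursion stops.
Total rows emitted: 6.

6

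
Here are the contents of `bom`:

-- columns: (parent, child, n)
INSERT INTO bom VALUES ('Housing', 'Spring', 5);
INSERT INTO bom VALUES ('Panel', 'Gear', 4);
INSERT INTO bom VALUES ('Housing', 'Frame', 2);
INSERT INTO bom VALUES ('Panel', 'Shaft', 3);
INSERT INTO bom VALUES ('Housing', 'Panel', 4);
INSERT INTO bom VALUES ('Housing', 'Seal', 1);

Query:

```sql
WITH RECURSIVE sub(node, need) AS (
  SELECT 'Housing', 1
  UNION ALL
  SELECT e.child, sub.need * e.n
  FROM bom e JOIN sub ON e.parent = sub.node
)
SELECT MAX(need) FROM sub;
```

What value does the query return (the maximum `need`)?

Base: (Housing, need=1).
Iteration 1: components of {Housing} -> Frame = 1*2 = 2, Panel = 1*4 = 4, Seal = 1*1 = 1, Spring = 1*5 = 5.
Iteration 2: components of {Frame,Panel,Seal,Spring} -> Gear = 4*4 = 16, Shaft = 4*3 = 12.
Iteration 3: no further components; recursion stops.
need values: 1, 4, 2, 1, 5, 16, 12; the maximum is 16.

16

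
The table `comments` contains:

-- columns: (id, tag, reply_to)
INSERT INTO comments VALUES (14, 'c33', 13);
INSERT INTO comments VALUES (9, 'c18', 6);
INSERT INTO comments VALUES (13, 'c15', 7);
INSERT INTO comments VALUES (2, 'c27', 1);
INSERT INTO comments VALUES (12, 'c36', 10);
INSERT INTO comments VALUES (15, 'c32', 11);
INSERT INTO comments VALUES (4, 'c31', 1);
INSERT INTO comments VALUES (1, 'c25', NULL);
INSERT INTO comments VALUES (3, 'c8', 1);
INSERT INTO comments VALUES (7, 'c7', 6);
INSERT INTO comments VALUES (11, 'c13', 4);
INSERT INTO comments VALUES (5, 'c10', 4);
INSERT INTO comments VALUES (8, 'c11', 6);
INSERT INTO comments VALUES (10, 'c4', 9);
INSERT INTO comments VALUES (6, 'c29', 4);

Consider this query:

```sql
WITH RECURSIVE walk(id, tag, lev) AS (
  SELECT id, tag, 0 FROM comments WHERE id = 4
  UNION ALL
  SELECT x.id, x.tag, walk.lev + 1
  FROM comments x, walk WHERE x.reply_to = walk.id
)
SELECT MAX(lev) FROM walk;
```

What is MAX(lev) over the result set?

Base: id=4 (c31) at lev 0.
Iteration 1: rows with reply_to in {4} -> c10 (id 5, lev 1), c29 (id 6, lev 1), c13 (id 11, lev 1).
Iteration 2: rows with reply_to in {5,6,11} -> c7 (id 7, lev 2), c11 (id 8, lev 2), c18 (id 9, lev 2), c32 (id 15, lev 2).
Iteration 3: rows with reply_to in {7,8,9,15} -> c4 (id 10, lev 3), c15 (id 13, lev 3).
Iteration 4: rows with reply_to in {10,13} -> c36 (id 12, lev 4), c33 (id 14, lev 4).
Iteration 5: no rows with reply_to in {12,14}; recursion stops.
lev values: 0, 1, 1, 1, 2, 2, 2, 2, 3, 3, 4, 4; the maximum is 4.

4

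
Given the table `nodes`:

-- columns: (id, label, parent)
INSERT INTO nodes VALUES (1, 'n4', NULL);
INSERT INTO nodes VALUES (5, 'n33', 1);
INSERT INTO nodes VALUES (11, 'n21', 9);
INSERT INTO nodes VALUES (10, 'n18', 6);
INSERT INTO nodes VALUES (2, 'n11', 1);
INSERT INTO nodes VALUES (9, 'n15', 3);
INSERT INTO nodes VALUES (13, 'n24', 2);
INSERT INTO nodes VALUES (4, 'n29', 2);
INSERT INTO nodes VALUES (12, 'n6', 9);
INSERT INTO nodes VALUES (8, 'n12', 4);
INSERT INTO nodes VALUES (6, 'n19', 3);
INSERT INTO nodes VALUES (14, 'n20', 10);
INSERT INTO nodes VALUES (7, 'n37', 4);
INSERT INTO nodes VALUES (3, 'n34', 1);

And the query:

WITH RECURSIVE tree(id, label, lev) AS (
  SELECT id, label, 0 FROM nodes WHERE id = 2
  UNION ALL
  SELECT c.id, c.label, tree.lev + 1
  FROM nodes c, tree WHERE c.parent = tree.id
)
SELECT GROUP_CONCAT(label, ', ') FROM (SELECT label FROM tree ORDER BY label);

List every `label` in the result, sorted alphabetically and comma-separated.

n11, n12, n24, n29, n37

Base: id=2 (n11) at lev 0.
Iteration 1: rows with parent in {2} -> n29 (id 4, lev 1), n24 (id 13, lev 1).
Iteration 2: rows with parent in {4,13} -> n37 (id 7, lev 2), n12 (id 8, lev 2).
Iteration 3: no rows with parent in {7,8}; recursion stops.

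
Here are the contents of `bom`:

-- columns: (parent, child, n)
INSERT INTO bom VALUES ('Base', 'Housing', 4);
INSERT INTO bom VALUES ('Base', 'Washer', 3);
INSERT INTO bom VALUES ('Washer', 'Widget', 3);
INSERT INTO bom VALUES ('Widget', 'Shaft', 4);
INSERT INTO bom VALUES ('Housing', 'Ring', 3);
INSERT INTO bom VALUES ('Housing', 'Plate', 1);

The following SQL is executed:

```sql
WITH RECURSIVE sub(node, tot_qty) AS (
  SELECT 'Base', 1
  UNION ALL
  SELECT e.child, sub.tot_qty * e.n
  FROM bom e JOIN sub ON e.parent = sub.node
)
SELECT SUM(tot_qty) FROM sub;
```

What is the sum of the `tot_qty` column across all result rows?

Base: (Base, tot_qty=1).
Iteration 1: components of {Base} -> Housing = 1*4 = 4, Washer = 1*3 = 3.
Iteration 2: components of {Housing,Washer} -> Plate = 4*1 = 4, Ring = 4*3 = 12, Widget = 3*3 = 9.
Iteration 3: components of {Plate,Ring,Widget} -> Shaft = 9*4 = 36.
Iteration 4: no further components; recursion stops.
SUM(tot_qty) = 1 + 4 + 3 + 12 + 4 + 9 + 36 = 69.

69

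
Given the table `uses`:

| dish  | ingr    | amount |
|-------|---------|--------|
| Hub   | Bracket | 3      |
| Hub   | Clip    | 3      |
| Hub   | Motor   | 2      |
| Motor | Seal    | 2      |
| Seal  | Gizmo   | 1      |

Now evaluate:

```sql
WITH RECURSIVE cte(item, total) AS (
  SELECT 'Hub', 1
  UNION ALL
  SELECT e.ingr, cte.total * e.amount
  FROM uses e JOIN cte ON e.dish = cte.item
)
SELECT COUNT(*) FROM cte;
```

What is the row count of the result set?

6

Base: (Hub, total=1).
Iteration 1: components of {Hub} -> Bracket = 1*3 = 3, Clip = 1*3 = 3, Motor = 1*2 = 2.
Iteration 2: components of {Bracket,Clip,Motor} -> Seal = 2*2 = 4.
Iteration 3: components of {Seal} -> Gizmo = 4*1 = 4.
Iteration 4: no further components; recursion stops.
Total rows emitted: 6.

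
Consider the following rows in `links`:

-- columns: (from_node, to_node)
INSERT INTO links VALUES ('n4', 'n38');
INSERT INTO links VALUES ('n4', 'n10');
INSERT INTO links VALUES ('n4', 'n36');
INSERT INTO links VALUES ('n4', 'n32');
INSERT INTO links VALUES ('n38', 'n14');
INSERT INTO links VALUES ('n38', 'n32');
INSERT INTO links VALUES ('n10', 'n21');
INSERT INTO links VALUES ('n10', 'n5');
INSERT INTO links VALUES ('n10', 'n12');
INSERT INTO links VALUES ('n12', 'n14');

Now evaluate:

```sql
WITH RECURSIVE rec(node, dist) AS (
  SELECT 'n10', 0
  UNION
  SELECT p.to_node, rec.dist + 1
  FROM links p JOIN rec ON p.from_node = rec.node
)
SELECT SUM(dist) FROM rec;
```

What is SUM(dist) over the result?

Base: (n10, dist=0).
Iteration 1: edges from {n10} -> (n12, dist=1), (n21, dist=1), (n5, dist=1).
Iteration 2: edges from {n12,n21,n5} -> (n14, dist=2).
Iteration 3: no outgoing edges from {n14}; recursion stops.
SUM(dist) = 0 + 1 + 1 + 1 + 2 = 5.

5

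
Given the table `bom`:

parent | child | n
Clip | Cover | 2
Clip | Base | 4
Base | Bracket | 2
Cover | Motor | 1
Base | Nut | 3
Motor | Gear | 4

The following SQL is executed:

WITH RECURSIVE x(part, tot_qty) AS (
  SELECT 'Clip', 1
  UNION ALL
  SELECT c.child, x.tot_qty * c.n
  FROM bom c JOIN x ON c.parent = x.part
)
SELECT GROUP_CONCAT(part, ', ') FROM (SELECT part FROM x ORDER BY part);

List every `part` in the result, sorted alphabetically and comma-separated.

Base, Bracket, Clip, Cover, Gear, Motor, Nut

Base: (Clip, tot_qty=1).
Iteration 1: components of {Clip} -> Base = 1*4 = 4, Cover = 1*2 = 2.
Iteration 2: components of {Base,Cover} -> Bracket = 4*2 = 8, Motor = 2*1 = 2, Nut = 4*3 = 12.
Iteration 3: components of {Bracket,Motor,Nut} -> Gear = 2*4 = 8.
Iteration 4: no further components; recursion stops.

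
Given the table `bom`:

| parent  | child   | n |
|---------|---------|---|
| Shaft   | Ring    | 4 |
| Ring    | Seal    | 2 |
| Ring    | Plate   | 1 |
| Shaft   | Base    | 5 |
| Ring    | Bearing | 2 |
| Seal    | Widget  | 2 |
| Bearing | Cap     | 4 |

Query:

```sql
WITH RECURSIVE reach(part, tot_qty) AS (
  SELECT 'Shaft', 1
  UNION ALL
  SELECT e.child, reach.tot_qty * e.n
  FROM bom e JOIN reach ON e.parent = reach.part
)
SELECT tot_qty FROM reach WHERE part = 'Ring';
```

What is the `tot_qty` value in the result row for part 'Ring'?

Base: (Shaft, tot_qty=1).
Iteration 1: components of {Shaft} -> Base = 1*5 = 5, Ring = 1*4 = 4.
Iteration 2: components of {Base,Ring} -> Bearing = 4*2 = 8, Plate = 4*1 = 4, Seal = 4*2 = 8.
Iteration 3: components of {Bearing,Plate,Seal} -> Cap = 8*4 = 32, Widget = 8*2 = 16.
Iteration 4: no further components; recursion stops.

4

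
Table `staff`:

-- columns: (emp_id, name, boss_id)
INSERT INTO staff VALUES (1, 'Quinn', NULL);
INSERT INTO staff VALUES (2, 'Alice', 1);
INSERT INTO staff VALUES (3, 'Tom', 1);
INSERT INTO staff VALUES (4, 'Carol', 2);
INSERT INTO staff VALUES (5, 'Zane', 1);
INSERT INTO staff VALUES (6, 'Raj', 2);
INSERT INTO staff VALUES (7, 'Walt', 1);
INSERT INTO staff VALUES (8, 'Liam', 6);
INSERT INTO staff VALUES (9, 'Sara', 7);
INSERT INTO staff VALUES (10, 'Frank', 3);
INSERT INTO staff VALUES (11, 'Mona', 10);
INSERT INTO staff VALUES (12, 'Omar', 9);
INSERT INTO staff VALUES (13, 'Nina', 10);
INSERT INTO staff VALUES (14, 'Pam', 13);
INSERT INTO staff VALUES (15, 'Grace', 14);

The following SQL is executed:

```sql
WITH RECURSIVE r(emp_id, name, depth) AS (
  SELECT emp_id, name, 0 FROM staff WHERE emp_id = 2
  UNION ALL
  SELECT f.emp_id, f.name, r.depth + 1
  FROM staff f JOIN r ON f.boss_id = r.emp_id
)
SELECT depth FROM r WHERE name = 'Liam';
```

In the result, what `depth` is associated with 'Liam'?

Base: emp_id=2 (Alice) at depth 0.
Iteration 1: rows with boss_id in {2} -> Carol (id 4, depth 1), Raj (id 6, depth 1).
Iteration 2: rows with boss_id in {4,6} -> Liam (id 8, depth 2).
Iteration 3: no rows with boss_id in {8}; recursion stops.

2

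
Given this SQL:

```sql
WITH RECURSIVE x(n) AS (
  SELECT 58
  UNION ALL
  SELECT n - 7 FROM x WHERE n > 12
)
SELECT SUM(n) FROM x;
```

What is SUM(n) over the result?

268

Base: n=58.
Iteration 1: 58 > 12 holds -> n = 58 - 7 = 51.
Iteration 2: 51 > 12 holds -> n = 51 - 7 = 44.
Iteration 3: 44 > 12 holds -> n = 44 - 7 = 37.
Iteration 4: 37 > 12 holds -> n = 37 - 7 = 30.
Iteration 5: 30 > 12 holds -> n = 30 - 7 = 23.
Iteration 6: 23 > 12 holds -> n = 23 - 7 = 16.
Iteration 7: 16 > 12 holds -> n = 16 - 7 = 9.
Iteration 8: 9 > 12 fails; recursion stops.
SUM(n) = 58 + 51 + 44 + 37 + 30 + 23 + 16 + 9 = 268.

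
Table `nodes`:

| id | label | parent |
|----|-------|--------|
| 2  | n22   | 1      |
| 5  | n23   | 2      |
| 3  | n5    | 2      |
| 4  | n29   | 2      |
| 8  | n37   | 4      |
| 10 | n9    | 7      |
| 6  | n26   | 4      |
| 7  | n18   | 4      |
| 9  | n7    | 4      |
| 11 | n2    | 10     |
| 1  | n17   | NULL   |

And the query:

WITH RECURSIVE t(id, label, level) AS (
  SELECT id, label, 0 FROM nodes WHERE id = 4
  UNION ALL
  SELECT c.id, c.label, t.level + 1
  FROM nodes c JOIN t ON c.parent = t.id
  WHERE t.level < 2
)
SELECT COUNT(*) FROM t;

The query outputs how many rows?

6

Base: id=4 (n29) at level 0.
Iteration 1: rows with parent in {4} -> n26 (id 6, level 1), n18 (id 7, level 1), n37 (id 8, level 1), n7 (id 9, level 1).
Iteration 2: rows with parent in {6,7,8,9} -> n9 (id 10, level 2).
Iteration 3: level < 2 fails for all current rows; recursion stops.
Total rows emitted: 6.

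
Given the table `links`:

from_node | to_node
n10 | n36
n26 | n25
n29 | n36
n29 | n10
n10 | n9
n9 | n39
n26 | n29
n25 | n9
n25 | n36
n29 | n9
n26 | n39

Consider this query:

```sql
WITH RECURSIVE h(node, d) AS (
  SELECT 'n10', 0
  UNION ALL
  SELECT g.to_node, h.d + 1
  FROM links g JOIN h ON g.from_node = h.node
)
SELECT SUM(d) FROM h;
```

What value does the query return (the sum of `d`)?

Base: (n10, d=0).
Iteration 1: edges from {n10} -> (n36, d=1), (n9, d=1).
Iteration 2: edges from {n36,n9} -> (n39, d=2).
Iteration 3: no outgoing edges from {n39}; recursion stops.
SUM(d) = 0 + 1 + 1 + 2 = 4.

4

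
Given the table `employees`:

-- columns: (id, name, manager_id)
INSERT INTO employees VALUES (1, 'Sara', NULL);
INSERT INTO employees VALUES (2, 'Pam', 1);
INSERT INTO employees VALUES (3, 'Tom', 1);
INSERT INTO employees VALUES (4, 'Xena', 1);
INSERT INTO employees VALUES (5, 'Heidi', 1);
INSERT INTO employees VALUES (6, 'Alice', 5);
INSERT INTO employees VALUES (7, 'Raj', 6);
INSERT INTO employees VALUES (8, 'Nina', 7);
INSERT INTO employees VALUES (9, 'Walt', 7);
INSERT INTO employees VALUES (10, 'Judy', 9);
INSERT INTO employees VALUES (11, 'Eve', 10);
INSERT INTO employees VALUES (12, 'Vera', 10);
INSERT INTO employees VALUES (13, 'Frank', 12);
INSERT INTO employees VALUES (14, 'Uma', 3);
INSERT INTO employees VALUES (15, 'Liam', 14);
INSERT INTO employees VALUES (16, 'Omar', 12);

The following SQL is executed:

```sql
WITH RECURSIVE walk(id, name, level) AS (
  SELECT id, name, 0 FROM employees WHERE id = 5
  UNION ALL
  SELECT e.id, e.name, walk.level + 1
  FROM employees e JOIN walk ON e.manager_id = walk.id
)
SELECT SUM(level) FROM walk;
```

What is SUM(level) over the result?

35

Base: id=5 (Heidi) at level 0.
Iteration 1: rows with manager_id in {5} -> Alice (id 6, level 1).
Iteration 2: rows with manager_id in {6} -> Raj (id 7, level 2).
Iteration 3: rows with manager_id in {7} -> Nina (id 8, level 3), Walt (id 9, level 3).
Iteration 4: rows with manager_id in {8,9} -> Judy (id 10, level 4).
Iteration 5: rows with manager_id in {10} -> Eve (id 11, level 5), Vera (id 12, level 5).
Iteration 6: rows with manager_id in {11,12} -> Frank (id 13, level 6), Omar (id 16, level 6).
Iteration 7: no rows with manager_id in {13,16}; recursion stops.
SUM(level) = 0 + 1 + 2 + 3 + 3 + 4 + 5 + 5 + 6 + 6 = 35.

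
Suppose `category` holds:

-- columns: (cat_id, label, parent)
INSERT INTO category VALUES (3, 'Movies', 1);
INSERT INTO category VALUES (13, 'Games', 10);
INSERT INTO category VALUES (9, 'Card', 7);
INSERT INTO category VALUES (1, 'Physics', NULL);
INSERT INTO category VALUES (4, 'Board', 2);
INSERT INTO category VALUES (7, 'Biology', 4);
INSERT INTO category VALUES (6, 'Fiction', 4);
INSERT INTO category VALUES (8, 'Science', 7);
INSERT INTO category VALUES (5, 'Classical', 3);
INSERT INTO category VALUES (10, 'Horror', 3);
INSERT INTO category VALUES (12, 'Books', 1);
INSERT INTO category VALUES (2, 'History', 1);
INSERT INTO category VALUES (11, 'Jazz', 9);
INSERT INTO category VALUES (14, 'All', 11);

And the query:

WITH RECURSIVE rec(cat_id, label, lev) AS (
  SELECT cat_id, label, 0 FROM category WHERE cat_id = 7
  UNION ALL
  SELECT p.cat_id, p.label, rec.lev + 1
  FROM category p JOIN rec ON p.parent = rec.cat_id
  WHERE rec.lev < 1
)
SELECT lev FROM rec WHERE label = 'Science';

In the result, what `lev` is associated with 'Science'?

Base: cat_id=7 (Biology) at lev 0.
Iteration 1: rows with parent in {7} -> Science (id 8, lev 1), Card (id 9, lev 1).
Iteration 2: lev < 1 fails for all current rows; recursion stops.

1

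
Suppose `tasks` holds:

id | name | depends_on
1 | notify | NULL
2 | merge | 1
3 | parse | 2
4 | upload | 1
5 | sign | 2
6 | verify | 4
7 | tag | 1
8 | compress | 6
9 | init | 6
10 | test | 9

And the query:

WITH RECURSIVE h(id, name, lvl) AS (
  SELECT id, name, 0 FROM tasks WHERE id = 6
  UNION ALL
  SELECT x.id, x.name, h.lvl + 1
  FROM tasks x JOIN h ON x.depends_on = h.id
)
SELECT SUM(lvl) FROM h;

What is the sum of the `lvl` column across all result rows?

4

Base: id=6 (verify) at lvl 0.
Iteration 1: rows with depends_on in {6} -> compress (id 8, lvl 1), init (id 9, lvl 1).
Iteration 2: rows with depends_on in {8,9} -> test (id 10, lvl 2).
Iteration 3: no rows with depends_on in {10}; recursion stops.
SUM(lvl) = 0 + 1 + 1 + 2 = 4.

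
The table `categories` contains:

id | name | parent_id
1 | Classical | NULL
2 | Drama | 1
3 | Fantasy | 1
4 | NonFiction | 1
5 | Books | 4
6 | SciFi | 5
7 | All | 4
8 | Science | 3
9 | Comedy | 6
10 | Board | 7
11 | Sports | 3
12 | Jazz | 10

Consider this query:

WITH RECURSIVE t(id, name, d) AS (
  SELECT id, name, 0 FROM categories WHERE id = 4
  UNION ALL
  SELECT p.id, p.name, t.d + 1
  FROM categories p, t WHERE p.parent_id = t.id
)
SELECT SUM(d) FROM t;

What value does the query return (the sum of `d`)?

Base: id=4 (NonFiction) at d 0.
Iteration 1: rows with parent_id in {4} -> Books (id 5, d 1), All (id 7, d 1).
Iteration 2: rows with parent_id in {5,7} -> SciFi (id 6, d 2), Board (id 10, d 2).
Iteration 3: rows with parent_id in {6,10} -> Comedy (id 9, d 3), Jazz (id 12, d 3).
Iteration 4: no rows with parent_id in {9,12}; recursion stops.
SUM(d) = 0 + 1 + 1 + 2 + 2 + 3 + 3 = 12.

12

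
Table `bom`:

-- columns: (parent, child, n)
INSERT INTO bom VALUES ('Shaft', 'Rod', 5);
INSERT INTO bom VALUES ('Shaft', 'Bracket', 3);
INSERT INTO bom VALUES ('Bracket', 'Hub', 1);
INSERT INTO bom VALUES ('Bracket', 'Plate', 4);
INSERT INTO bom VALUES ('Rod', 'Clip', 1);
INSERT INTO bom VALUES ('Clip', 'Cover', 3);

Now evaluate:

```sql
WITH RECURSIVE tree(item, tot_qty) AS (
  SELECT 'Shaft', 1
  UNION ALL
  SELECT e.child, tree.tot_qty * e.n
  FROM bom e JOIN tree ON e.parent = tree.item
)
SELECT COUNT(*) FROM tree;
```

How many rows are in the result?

7

Base: (Shaft, tot_qty=1).
Iteration 1: components of {Shaft} -> Bracket = 1*3 = 3, Rod = 1*5 = 5.
Iteration 2: components of {Bracket,Rod} -> Clip = 5*1 = 5, Hub = 3*1 = 3, Plate = 3*4 = 12.
Iteration 3: components of {Clip,Hub,Plate} -> Cover = 5*3 = 15.
Iteration 4: no further components; recursion stops.
Total rows emitted: 7.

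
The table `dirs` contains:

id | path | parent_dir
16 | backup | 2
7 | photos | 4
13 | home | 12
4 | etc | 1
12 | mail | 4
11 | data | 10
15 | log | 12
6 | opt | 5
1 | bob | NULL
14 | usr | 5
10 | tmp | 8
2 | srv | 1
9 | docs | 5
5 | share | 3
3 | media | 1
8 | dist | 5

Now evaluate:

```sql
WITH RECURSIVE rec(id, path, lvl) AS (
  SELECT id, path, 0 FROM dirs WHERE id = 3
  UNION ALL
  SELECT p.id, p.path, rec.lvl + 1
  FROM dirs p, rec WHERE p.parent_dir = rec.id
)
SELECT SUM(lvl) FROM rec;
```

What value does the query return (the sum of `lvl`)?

16

Base: id=3 (media) at lvl 0.
Iteration 1: rows with parent_dir in {3} -> share (id 5, lvl 1).
Iteration 2: rows with parent_dir in {5} -> opt (id 6, lvl 2), dist (id 8, lvl 2), docs (id 9, lvl 2), usr (id 14, lvl 2).
Iteration 3: rows with parent_dir in {6,8,9,14} -> tmp (id 10, lvl 3).
Iteration 4: rows with parent_dir in {10} -> data (id 11, lvl 4).
Iteration 5: no rows with parent_dir in {11}; recursion stops.
SUM(lvl) = 0 + 1 + 2 + 2 + 2 + 2 + 3 + 4 = 16.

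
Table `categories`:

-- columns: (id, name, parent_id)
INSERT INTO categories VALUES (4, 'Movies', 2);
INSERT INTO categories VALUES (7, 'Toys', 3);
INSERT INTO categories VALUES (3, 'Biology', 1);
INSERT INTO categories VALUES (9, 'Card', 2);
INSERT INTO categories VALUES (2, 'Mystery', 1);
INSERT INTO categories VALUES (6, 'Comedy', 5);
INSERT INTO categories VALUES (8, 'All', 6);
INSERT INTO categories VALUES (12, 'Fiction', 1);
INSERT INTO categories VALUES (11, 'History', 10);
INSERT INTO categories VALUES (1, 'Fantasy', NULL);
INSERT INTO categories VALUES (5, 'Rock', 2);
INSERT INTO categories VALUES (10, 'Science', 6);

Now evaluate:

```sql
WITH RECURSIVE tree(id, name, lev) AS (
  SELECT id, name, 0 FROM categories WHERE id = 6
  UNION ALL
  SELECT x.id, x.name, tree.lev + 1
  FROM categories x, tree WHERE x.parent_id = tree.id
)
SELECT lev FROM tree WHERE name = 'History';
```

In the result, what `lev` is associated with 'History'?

Base: id=6 (Comedy) at lev 0.
Iteration 1: rows with parent_id in {6} -> All (id 8, lev 1), Science (id 10, lev 1).
Iteration 2: rows with parent_id in {8,10} -> History (id 11, lev 2).
Iteration 3: no rows with parent_id in {11}; recursion stops.

2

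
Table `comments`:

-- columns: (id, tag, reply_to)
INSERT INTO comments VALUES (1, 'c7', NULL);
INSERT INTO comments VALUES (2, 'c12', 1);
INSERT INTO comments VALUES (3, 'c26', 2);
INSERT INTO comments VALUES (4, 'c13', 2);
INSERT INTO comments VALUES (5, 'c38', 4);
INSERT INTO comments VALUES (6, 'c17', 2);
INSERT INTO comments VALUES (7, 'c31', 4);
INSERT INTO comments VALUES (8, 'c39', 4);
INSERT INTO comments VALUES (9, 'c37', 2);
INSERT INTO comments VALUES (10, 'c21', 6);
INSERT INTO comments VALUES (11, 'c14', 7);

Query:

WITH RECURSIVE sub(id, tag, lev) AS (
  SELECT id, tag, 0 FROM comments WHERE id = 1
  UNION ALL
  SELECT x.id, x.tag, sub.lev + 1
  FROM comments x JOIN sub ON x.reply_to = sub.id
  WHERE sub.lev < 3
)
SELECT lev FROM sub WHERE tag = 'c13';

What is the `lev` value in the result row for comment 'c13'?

Base: id=1 (c7) at lev 0.
Iteration 1: rows with reply_to in {1} -> c12 (id 2, lev 1).
Iteration 2: rows with reply_to in {2} -> c26 (id 3, lev 2), c13 (id 4, lev 2), c17 (id 6, lev 2), c37 (id 9, lev 2).
Iteration 3: rows with reply_to in {3,4,6,9} -> c38 (id 5, lev 3), c31 (id 7, lev 3), c39 (id 8, lev 3), c21 (id 10, lev 3).
Iteration 4: lev < 3 fails for all current rows; recursion stops.

2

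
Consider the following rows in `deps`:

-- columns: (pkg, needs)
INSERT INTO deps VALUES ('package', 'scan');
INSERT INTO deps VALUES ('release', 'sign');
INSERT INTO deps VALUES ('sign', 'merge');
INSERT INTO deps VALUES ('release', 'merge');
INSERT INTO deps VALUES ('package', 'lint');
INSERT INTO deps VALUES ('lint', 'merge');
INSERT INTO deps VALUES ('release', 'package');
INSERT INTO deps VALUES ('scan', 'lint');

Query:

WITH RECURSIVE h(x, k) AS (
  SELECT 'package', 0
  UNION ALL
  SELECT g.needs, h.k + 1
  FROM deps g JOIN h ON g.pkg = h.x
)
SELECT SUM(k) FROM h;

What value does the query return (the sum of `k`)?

9

Base: (package, k=0).
Iteration 1: edges from {package} -> (lint, k=1), (scan, k=1).
Iteration 2: edges from {lint,scan} -> (lint, k=2), (merge, k=2).
Iteration 3: edges from {lint,merge} -> (merge, k=3).
Iteration 4: no outgoing edges from {merge}; recursion stops.
SUM(k) = 0 + 1 + 1 + 2 + 2 + 3 = 9.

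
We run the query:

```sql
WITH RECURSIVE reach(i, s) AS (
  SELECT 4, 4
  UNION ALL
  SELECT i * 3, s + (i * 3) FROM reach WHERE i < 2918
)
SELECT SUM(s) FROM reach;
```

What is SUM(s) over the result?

Base: i=4, s=4.
Iteration 1: 4 < 2918 holds -> i = 4 * 3 = 12, s = 4 + 12 = 16.
Iteration 2: 12 < 2918 holds -> i = 12 * 3 = 36, s = 16 + 36 = 52.
Iteration 3: 36 < 2918 holds -> i = 36 * 3 = 108, s = 52 + 108 = 160.
Iteration 4: 108 < 2918 holds -> i = 108 * 3 = 324, s = 160 + 324 = 484.
Iteration 5: 324 < 2918 holds -> i = 324 * 3 = 972, s = 484 + 972 = 1456.
Iteration 6: 972 < 2918 holds -> i = 972 * 3 = 2916, s = 1456 + 2916 = 4372.
Iteration 7: 2916 < 2918 holds -> i = 2916 * 3 = 8748, s = 4372 + 8748 = 13120.
Iteration 8: 8748 < 2918 fails; recursion stops.
SUM(s) = 4 + 16 + 52 + 160 + 484 + 1456 + 4372 + 13120 = 19664.

19664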